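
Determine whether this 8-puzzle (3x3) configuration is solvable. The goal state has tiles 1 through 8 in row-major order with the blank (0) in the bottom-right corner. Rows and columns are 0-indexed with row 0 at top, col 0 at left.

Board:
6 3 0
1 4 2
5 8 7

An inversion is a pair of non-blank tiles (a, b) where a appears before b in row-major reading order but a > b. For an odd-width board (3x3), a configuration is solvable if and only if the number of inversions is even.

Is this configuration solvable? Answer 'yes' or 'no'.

Inversions (pairs i<j in row-major order where tile[i] > tile[j] > 0): 9
9 is odd, so the puzzle is not solvable.

Answer: no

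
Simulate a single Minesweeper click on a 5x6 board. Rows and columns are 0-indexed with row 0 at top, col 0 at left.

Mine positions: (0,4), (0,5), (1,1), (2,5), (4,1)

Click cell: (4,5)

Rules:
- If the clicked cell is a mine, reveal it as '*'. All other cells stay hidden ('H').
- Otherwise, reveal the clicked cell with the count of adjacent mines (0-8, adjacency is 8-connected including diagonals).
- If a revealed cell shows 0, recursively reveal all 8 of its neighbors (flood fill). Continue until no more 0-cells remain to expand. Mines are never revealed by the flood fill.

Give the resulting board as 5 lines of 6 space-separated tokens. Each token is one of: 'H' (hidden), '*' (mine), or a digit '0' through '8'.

H H H H H H
H H 1 1 3 H
H H 1 0 1 H
H H 1 0 1 1
H H 1 0 0 0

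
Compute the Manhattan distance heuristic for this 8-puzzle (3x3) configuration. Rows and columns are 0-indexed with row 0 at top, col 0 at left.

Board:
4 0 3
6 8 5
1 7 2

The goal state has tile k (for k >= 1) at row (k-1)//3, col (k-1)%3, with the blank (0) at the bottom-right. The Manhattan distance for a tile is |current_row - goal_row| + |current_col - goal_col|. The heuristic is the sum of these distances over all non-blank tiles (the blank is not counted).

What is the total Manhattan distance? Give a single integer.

Tile 4: (0,0)->(1,0) = 1
Tile 3: (0,2)->(0,2) = 0
Tile 6: (1,0)->(1,2) = 2
Tile 8: (1,1)->(2,1) = 1
Tile 5: (1,2)->(1,1) = 1
Tile 1: (2,0)->(0,0) = 2
Tile 7: (2,1)->(2,0) = 1
Tile 2: (2,2)->(0,1) = 3
Sum: 1 + 0 + 2 + 1 + 1 + 2 + 1 + 3 = 11

Answer: 11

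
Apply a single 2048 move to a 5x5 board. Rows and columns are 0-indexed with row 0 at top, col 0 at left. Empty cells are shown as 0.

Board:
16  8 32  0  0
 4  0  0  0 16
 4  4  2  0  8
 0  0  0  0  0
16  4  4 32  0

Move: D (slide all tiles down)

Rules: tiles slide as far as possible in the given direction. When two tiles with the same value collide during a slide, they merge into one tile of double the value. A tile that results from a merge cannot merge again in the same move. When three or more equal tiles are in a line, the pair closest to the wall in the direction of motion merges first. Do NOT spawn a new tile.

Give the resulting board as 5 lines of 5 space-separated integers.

Slide down:
col 0: [16, 4, 4, 0, 16] -> [0, 0, 16, 8, 16]
col 1: [8, 0, 4, 0, 4] -> [0, 0, 0, 8, 8]
col 2: [32, 0, 2, 0, 4] -> [0, 0, 32, 2, 4]
col 3: [0, 0, 0, 0, 32] -> [0, 0, 0, 0, 32]
col 4: [0, 16, 8, 0, 0] -> [0, 0, 0, 16, 8]

Answer:  0  0  0  0  0
 0  0  0  0  0
16  0 32  0  0
 8  8  2  0 16
16  8  4 32  8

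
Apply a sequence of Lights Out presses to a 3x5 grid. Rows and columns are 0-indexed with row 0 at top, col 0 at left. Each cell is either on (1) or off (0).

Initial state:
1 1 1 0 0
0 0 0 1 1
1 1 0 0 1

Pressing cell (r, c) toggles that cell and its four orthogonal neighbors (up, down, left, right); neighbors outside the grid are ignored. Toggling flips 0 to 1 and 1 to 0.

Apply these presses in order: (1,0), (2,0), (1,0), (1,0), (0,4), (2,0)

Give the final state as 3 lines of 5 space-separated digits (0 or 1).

After press 1 at (1,0):
0 1 1 0 0
1 1 0 1 1
0 1 0 0 1

After press 2 at (2,0):
0 1 1 0 0
0 1 0 1 1
1 0 0 0 1

After press 3 at (1,0):
1 1 1 0 0
1 0 0 1 1
0 0 0 0 1

After press 4 at (1,0):
0 1 1 0 0
0 1 0 1 1
1 0 0 0 1

After press 5 at (0,4):
0 1 1 1 1
0 1 0 1 0
1 0 0 0 1

After press 6 at (2,0):
0 1 1 1 1
1 1 0 1 0
0 1 0 0 1

Answer: 0 1 1 1 1
1 1 0 1 0
0 1 0 0 1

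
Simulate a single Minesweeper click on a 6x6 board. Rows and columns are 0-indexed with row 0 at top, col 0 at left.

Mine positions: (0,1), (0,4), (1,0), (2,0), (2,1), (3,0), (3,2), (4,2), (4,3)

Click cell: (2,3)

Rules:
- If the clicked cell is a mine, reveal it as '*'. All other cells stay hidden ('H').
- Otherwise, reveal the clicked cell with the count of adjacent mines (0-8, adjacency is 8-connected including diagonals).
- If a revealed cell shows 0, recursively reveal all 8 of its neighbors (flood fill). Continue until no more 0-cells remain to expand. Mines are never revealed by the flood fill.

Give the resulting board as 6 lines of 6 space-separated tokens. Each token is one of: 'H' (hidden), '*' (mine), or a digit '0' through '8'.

H H H H H H
H H H H H H
H H H 1 H H
H H H H H H
H H H H H H
H H H H H H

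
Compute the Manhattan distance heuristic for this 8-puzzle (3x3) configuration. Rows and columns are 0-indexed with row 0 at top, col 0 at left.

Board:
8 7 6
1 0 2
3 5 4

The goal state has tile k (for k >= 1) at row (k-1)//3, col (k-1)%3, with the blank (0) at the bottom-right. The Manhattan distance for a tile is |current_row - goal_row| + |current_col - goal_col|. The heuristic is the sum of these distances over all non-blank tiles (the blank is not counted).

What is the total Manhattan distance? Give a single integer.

Answer: 18

Derivation:
Tile 8: (0,0)->(2,1) = 3
Tile 7: (0,1)->(2,0) = 3
Tile 6: (0,2)->(1,2) = 1
Tile 1: (1,0)->(0,0) = 1
Tile 2: (1,2)->(0,1) = 2
Tile 3: (2,0)->(0,2) = 4
Tile 5: (2,1)->(1,1) = 1
Tile 4: (2,2)->(1,0) = 3
Sum: 3 + 3 + 1 + 1 + 2 + 4 + 1 + 3 = 18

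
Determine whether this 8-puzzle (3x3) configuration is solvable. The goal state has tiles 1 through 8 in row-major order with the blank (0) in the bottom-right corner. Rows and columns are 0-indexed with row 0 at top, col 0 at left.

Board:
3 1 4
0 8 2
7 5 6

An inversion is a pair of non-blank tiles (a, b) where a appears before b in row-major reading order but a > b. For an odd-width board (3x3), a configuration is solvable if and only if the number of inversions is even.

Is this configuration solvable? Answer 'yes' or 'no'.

Inversions (pairs i<j in row-major order where tile[i] > tile[j] > 0): 9
9 is odd, so the puzzle is not solvable.

Answer: no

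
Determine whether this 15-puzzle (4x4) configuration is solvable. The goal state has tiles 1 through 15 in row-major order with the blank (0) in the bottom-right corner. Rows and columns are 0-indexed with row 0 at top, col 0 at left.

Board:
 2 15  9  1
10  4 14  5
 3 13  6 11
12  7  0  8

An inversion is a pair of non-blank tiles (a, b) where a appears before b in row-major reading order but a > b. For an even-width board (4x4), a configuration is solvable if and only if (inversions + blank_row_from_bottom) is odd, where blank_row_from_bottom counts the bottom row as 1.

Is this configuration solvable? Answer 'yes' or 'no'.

Answer: yes

Derivation:
Inversions: 46
Blank is in row 3 (0-indexed from top), which is row 1 counting from the bottom (bottom = 1).
46 + 1 = 47, which is odd, so the puzzle is solvable.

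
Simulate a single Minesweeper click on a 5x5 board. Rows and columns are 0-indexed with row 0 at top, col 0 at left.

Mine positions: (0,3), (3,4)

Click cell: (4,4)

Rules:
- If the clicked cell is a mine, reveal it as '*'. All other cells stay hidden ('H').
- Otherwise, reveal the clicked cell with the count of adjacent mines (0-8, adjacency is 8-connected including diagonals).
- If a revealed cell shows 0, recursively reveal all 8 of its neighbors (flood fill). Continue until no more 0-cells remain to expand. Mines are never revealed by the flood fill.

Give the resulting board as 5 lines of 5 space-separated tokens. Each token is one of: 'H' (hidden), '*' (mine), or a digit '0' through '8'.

H H H H H
H H H H H
H H H H H
H H H H H
H H H H 1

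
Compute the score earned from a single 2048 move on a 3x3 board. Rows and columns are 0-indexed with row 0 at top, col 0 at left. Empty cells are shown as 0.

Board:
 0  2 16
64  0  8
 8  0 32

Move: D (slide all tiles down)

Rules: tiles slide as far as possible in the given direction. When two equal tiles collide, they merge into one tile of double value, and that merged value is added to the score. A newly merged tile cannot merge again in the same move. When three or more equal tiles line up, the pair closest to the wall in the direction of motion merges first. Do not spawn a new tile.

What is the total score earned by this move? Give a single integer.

Slide down:
col 0: [0, 64, 8] -> [0, 64, 8]  score +0 (running 0)
col 1: [2, 0, 0] -> [0, 0, 2]  score +0 (running 0)
col 2: [16, 8, 32] -> [16, 8, 32]  score +0 (running 0)
Board after move:
 0  0 16
64  0  8
 8  2 32

Answer: 0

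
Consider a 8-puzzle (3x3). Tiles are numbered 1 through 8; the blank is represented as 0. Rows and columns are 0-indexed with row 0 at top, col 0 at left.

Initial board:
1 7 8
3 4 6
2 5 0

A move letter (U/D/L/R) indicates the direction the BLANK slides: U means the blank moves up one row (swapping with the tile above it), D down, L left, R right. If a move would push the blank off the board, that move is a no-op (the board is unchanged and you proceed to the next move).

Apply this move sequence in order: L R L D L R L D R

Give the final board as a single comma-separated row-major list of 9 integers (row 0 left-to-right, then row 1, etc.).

Answer: 1, 7, 8, 3, 4, 6, 2, 0, 5

Derivation:
After move 1 (L):
1 7 8
3 4 6
2 0 5

After move 2 (R):
1 7 8
3 4 6
2 5 0

After move 3 (L):
1 7 8
3 4 6
2 0 5

After move 4 (D):
1 7 8
3 4 6
2 0 5

After move 5 (L):
1 7 8
3 4 6
0 2 5

After move 6 (R):
1 7 8
3 4 6
2 0 5

After move 7 (L):
1 7 8
3 4 6
0 2 5

After move 8 (D):
1 7 8
3 4 6
0 2 5

After move 9 (R):
1 7 8
3 4 6
2 0 5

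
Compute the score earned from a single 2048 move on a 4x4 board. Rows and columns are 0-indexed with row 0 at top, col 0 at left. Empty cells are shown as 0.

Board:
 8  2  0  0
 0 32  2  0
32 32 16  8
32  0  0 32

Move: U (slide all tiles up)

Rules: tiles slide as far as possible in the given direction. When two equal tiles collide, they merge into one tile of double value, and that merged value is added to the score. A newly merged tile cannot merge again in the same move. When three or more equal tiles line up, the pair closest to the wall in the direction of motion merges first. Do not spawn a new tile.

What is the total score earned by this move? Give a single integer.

Slide up:
col 0: [8, 0, 32, 32] -> [8, 64, 0, 0]  score +64 (running 64)
col 1: [2, 32, 32, 0] -> [2, 64, 0, 0]  score +64 (running 128)
col 2: [0, 2, 16, 0] -> [2, 16, 0, 0]  score +0 (running 128)
col 3: [0, 0, 8, 32] -> [8, 32, 0, 0]  score +0 (running 128)
Board after move:
 8  2  2  8
64 64 16 32
 0  0  0  0
 0  0  0  0

Answer: 128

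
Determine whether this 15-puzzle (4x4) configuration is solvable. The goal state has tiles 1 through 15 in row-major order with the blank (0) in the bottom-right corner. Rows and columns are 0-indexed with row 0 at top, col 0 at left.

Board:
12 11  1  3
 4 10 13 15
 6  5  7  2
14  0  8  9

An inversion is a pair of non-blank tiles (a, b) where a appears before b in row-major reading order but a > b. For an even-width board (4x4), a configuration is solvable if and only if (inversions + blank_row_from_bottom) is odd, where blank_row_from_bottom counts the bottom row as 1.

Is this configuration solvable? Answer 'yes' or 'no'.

Inversions: 48
Blank is in row 3 (0-indexed from top), which is row 1 counting from the bottom (bottom = 1).
48 + 1 = 49, which is odd, so the puzzle is solvable.

Answer: yes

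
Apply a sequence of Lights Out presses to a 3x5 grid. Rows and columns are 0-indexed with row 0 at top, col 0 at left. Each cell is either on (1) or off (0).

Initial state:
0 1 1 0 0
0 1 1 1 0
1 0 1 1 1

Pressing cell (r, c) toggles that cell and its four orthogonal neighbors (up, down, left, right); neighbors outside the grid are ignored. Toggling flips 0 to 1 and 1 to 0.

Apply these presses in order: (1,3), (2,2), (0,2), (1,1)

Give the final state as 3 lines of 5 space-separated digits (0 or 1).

After press 1 at (1,3):
0 1 1 1 0
0 1 0 0 1
1 0 1 0 1

After press 2 at (2,2):
0 1 1 1 0
0 1 1 0 1
1 1 0 1 1

After press 3 at (0,2):
0 0 0 0 0
0 1 0 0 1
1 1 0 1 1

After press 4 at (1,1):
0 1 0 0 0
1 0 1 0 1
1 0 0 1 1

Answer: 0 1 0 0 0
1 0 1 0 1
1 0 0 1 1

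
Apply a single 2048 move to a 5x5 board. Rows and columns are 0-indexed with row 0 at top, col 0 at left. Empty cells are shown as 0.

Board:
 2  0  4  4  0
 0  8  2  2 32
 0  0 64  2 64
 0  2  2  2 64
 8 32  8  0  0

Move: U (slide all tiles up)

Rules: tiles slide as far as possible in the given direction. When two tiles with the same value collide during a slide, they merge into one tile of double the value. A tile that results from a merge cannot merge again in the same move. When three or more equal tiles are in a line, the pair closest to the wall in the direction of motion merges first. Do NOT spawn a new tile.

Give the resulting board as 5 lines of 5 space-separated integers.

Answer:   2   8   4   4  32
  8   2   2   4 128
  0  32  64   2   0
  0   0   2   0   0
  0   0   8   0   0

Derivation:
Slide up:
col 0: [2, 0, 0, 0, 8] -> [2, 8, 0, 0, 0]
col 1: [0, 8, 0, 2, 32] -> [8, 2, 32, 0, 0]
col 2: [4, 2, 64, 2, 8] -> [4, 2, 64, 2, 8]
col 3: [4, 2, 2, 2, 0] -> [4, 4, 2, 0, 0]
col 4: [0, 32, 64, 64, 0] -> [32, 128, 0, 0, 0]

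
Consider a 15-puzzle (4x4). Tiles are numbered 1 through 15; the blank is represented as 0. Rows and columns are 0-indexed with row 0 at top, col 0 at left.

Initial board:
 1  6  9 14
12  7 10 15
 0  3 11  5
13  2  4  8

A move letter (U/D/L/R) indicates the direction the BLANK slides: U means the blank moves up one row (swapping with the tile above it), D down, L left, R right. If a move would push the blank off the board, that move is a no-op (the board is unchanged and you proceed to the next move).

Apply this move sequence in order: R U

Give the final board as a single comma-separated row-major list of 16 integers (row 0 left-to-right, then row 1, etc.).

Answer: 1, 6, 9, 14, 12, 0, 10, 15, 3, 7, 11, 5, 13, 2, 4, 8

Derivation:
After move 1 (R):
 1  6  9 14
12  7 10 15
 3  0 11  5
13  2  4  8

After move 2 (U):
 1  6  9 14
12  0 10 15
 3  7 11  5
13  2  4  8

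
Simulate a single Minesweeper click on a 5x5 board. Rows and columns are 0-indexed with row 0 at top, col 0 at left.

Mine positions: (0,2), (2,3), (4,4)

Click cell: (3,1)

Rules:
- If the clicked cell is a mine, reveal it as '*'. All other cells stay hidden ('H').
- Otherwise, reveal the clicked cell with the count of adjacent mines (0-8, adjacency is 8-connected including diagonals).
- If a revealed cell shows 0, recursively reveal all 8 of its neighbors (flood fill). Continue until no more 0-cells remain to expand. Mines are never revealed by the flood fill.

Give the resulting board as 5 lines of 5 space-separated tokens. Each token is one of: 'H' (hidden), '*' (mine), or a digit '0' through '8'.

0 1 H H H
0 1 2 H H
0 0 1 H H
0 0 1 2 H
0 0 0 1 H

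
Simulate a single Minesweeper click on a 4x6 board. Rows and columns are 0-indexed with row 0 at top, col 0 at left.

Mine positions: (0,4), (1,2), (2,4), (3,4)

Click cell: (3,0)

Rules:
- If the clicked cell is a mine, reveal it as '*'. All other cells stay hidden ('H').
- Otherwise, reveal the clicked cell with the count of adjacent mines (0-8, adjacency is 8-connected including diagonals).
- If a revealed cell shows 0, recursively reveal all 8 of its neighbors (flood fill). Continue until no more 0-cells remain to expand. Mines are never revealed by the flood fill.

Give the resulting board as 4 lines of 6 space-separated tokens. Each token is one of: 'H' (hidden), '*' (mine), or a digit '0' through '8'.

0 1 H H H H
0 1 H H H H
0 1 1 3 H H
0 0 0 2 H H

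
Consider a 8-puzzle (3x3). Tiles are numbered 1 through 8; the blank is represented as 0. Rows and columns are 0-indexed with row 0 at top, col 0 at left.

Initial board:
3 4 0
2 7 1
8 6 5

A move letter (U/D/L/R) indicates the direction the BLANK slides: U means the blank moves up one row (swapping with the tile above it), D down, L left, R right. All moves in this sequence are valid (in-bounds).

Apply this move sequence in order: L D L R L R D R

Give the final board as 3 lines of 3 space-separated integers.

Answer: 3 7 4
2 6 1
8 5 0

Derivation:
After move 1 (L):
3 0 4
2 7 1
8 6 5

After move 2 (D):
3 7 4
2 0 1
8 6 5

After move 3 (L):
3 7 4
0 2 1
8 6 5

After move 4 (R):
3 7 4
2 0 1
8 6 5

After move 5 (L):
3 7 4
0 2 1
8 6 5

After move 6 (R):
3 7 4
2 0 1
8 6 5

After move 7 (D):
3 7 4
2 6 1
8 0 5

After move 8 (R):
3 7 4
2 6 1
8 5 0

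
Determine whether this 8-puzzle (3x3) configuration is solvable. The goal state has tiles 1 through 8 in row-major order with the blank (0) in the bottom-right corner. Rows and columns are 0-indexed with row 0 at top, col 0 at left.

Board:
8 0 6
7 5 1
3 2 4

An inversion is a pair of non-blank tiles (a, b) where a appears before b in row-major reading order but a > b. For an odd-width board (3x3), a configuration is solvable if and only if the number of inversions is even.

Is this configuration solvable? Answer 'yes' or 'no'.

Answer: yes

Derivation:
Inversions (pairs i<j in row-major order where tile[i] > tile[j] > 0): 22
22 is even, so the puzzle is solvable.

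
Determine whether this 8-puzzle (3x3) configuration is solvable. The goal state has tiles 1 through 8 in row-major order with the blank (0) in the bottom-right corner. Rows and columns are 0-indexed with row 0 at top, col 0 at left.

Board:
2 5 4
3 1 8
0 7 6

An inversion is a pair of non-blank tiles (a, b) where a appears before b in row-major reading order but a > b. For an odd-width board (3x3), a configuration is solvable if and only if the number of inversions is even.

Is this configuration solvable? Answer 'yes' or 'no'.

Answer: yes

Derivation:
Inversions (pairs i<j in row-major order where tile[i] > tile[j] > 0): 10
10 is even, so the puzzle is solvable.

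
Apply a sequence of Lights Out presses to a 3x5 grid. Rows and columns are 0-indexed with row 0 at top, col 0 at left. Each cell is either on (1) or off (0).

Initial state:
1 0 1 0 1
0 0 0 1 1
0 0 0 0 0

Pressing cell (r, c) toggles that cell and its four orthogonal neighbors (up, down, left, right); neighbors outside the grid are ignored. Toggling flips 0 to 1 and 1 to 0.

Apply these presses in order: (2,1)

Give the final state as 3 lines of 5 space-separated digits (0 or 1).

Answer: 1 0 1 0 1
0 1 0 1 1
1 1 1 0 0

Derivation:
After press 1 at (2,1):
1 0 1 0 1
0 1 0 1 1
1 1 1 0 0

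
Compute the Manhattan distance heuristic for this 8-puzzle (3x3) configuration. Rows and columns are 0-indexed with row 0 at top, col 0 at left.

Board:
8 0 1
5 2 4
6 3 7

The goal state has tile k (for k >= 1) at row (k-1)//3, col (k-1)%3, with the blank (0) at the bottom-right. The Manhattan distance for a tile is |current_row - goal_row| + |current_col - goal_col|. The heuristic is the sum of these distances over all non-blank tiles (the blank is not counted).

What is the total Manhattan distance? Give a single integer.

Answer: 17

Derivation:
Tile 8: at (0,0), goal (2,1), distance |0-2|+|0-1| = 3
Tile 1: at (0,2), goal (0,0), distance |0-0|+|2-0| = 2
Tile 5: at (1,0), goal (1,1), distance |1-1|+|0-1| = 1
Tile 2: at (1,1), goal (0,1), distance |1-0|+|1-1| = 1
Tile 4: at (1,2), goal (1,0), distance |1-1|+|2-0| = 2
Tile 6: at (2,0), goal (1,2), distance |2-1|+|0-2| = 3
Tile 3: at (2,1), goal (0,2), distance |2-0|+|1-2| = 3
Tile 7: at (2,2), goal (2,0), distance |2-2|+|2-0| = 2
Sum: 3 + 2 + 1 + 1 + 2 + 3 + 3 + 2 = 17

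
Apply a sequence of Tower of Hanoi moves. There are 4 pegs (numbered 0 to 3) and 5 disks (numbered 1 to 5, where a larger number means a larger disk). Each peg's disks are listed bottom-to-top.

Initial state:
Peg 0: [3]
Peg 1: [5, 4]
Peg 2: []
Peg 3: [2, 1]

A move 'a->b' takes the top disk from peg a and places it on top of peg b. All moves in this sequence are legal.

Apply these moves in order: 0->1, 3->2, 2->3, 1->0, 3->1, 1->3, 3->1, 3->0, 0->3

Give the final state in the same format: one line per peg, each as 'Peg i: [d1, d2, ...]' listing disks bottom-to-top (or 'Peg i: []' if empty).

Answer: Peg 0: [3]
Peg 1: [5, 4, 1]
Peg 2: []
Peg 3: [2]

Derivation:
After move 1 (0->1):
Peg 0: []
Peg 1: [5, 4, 3]
Peg 2: []
Peg 3: [2, 1]

After move 2 (3->2):
Peg 0: []
Peg 1: [5, 4, 3]
Peg 2: [1]
Peg 3: [2]

After move 3 (2->3):
Peg 0: []
Peg 1: [5, 4, 3]
Peg 2: []
Peg 3: [2, 1]

After move 4 (1->0):
Peg 0: [3]
Peg 1: [5, 4]
Peg 2: []
Peg 3: [2, 1]

After move 5 (3->1):
Peg 0: [3]
Peg 1: [5, 4, 1]
Peg 2: []
Peg 3: [2]

After move 6 (1->3):
Peg 0: [3]
Peg 1: [5, 4]
Peg 2: []
Peg 3: [2, 1]

After move 7 (3->1):
Peg 0: [3]
Peg 1: [5, 4, 1]
Peg 2: []
Peg 3: [2]

After move 8 (3->0):
Peg 0: [3, 2]
Peg 1: [5, 4, 1]
Peg 2: []
Peg 3: []

After move 9 (0->3):
Peg 0: [3]
Peg 1: [5, 4, 1]
Peg 2: []
Peg 3: [2]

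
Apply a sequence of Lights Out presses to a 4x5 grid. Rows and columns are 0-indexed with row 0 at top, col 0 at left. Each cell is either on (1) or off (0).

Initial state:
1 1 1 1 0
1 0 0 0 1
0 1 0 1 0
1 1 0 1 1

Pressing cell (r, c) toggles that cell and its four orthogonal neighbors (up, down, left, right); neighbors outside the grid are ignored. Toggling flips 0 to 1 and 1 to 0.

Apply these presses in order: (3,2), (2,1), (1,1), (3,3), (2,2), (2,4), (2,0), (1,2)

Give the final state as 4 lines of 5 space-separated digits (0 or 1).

Answer: 1 0 0 1 0
1 1 1 1 0
0 1 0 0 1
0 1 1 1 1

Derivation:
After press 1 at (3,2):
1 1 1 1 0
1 0 0 0 1
0 1 1 1 0
1 0 1 0 1

After press 2 at (2,1):
1 1 1 1 0
1 1 0 0 1
1 0 0 1 0
1 1 1 0 1

After press 3 at (1,1):
1 0 1 1 0
0 0 1 0 1
1 1 0 1 0
1 1 1 0 1

After press 4 at (3,3):
1 0 1 1 0
0 0 1 0 1
1 1 0 0 0
1 1 0 1 0

After press 5 at (2,2):
1 0 1 1 0
0 0 0 0 1
1 0 1 1 0
1 1 1 1 0

After press 6 at (2,4):
1 0 1 1 0
0 0 0 0 0
1 0 1 0 1
1 1 1 1 1

After press 7 at (2,0):
1 0 1 1 0
1 0 0 0 0
0 1 1 0 1
0 1 1 1 1

After press 8 at (1,2):
1 0 0 1 0
1 1 1 1 0
0 1 0 0 1
0 1 1 1 1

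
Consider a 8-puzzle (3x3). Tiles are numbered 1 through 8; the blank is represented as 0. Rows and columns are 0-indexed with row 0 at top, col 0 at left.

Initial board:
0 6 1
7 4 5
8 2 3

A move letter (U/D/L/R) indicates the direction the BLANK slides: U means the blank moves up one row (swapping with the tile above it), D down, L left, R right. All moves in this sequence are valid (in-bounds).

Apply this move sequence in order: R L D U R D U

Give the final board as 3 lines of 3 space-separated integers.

After move 1 (R):
6 0 1
7 4 5
8 2 3

After move 2 (L):
0 6 1
7 4 5
8 2 3

After move 3 (D):
7 6 1
0 4 5
8 2 3

After move 4 (U):
0 6 1
7 4 5
8 2 3

After move 5 (R):
6 0 1
7 4 5
8 2 3

After move 6 (D):
6 4 1
7 0 5
8 2 3

After move 7 (U):
6 0 1
7 4 5
8 2 3

Answer: 6 0 1
7 4 5
8 2 3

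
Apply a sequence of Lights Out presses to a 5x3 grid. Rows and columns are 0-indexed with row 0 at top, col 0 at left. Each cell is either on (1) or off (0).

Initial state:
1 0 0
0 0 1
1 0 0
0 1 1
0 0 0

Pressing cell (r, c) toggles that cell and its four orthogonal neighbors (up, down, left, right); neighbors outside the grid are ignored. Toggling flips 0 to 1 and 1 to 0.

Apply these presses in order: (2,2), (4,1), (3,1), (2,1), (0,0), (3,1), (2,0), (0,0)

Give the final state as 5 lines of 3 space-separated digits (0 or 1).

Answer: 1 0 0
1 1 0
1 1 0
1 1 0
1 1 1

Derivation:
After press 1 at (2,2):
1 0 0
0 0 0
1 1 1
0 1 0
0 0 0

After press 2 at (4,1):
1 0 0
0 0 0
1 1 1
0 0 0
1 1 1

After press 3 at (3,1):
1 0 0
0 0 0
1 0 1
1 1 1
1 0 1

After press 4 at (2,1):
1 0 0
0 1 0
0 1 0
1 0 1
1 0 1

After press 5 at (0,0):
0 1 0
1 1 0
0 1 0
1 0 1
1 0 1

After press 6 at (3,1):
0 1 0
1 1 0
0 0 0
0 1 0
1 1 1

After press 7 at (2,0):
0 1 0
0 1 0
1 1 0
1 1 0
1 1 1

After press 8 at (0,0):
1 0 0
1 1 0
1 1 0
1 1 0
1 1 1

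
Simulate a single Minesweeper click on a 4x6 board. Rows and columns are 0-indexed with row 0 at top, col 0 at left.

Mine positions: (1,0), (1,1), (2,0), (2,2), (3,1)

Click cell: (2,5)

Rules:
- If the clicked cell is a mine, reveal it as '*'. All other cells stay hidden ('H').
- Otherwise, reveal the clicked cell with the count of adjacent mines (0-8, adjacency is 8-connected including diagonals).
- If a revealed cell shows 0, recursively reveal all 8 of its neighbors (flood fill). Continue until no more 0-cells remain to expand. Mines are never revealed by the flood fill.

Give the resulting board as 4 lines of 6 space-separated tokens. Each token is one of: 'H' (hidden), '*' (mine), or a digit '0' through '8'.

H H 1 0 0 0
H H 2 1 0 0
H H H 1 0 0
H H H 1 0 0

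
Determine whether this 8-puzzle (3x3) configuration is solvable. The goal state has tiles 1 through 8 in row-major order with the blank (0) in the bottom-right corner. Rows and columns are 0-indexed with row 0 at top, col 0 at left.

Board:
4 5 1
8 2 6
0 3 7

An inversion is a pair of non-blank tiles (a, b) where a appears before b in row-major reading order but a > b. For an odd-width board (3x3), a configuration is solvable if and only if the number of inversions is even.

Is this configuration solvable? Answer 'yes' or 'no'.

Answer: no

Derivation:
Inversions (pairs i<j in row-major order where tile[i] > tile[j] > 0): 11
11 is odd, so the puzzle is not solvable.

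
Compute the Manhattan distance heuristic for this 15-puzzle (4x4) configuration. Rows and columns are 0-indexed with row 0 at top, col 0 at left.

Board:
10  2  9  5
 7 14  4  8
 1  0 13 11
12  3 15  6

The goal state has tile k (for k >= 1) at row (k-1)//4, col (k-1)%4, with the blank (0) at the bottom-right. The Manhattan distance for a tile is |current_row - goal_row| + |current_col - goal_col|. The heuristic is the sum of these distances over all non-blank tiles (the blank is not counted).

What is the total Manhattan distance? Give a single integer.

Answer: 35

Derivation:
Tile 10: at (0,0), goal (2,1), distance |0-2|+|0-1| = 3
Tile 2: at (0,1), goal (0,1), distance |0-0|+|1-1| = 0
Tile 9: at (0,2), goal (2,0), distance |0-2|+|2-0| = 4
Tile 5: at (0,3), goal (1,0), distance |0-1|+|3-0| = 4
Tile 7: at (1,0), goal (1,2), distance |1-1|+|0-2| = 2
Tile 14: at (1,1), goal (3,1), distance |1-3|+|1-1| = 2
Tile 4: at (1,2), goal (0,3), distance |1-0|+|2-3| = 2
Tile 8: at (1,3), goal (1,3), distance |1-1|+|3-3| = 0
Tile 1: at (2,0), goal (0,0), distance |2-0|+|0-0| = 2
Tile 13: at (2,2), goal (3,0), distance |2-3|+|2-0| = 3
Tile 11: at (2,3), goal (2,2), distance |2-2|+|3-2| = 1
Tile 12: at (3,0), goal (2,3), distance |3-2|+|0-3| = 4
Tile 3: at (3,1), goal (0,2), distance |3-0|+|1-2| = 4
Tile 15: at (3,2), goal (3,2), distance |3-3|+|2-2| = 0
Tile 6: at (3,3), goal (1,1), distance |3-1|+|3-1| = 4
Sum: 3 + 0 + 4 + 4 + 2 + 2 + 2 + 0 + 2 + 3 + 1 + 4 + 4 + 0 + 4 = 35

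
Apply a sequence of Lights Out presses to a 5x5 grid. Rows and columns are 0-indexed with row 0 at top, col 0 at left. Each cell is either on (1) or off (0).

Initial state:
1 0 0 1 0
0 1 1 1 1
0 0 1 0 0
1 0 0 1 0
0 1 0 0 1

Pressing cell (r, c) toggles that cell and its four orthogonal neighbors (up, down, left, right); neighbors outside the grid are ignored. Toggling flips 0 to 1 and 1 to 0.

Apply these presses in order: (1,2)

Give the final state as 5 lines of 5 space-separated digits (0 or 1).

Answer: 1 0 1 1 0
0 0 0 0 1
0 0 0 0 0
1 0 0 1 0
0 1 0 0 1

Derivation:
After press 1 at (1,2):
1 0 1 1 0
0 0 0 0 1
0 0 0 0 0
1 0 0 1 0
0 1 0 0 1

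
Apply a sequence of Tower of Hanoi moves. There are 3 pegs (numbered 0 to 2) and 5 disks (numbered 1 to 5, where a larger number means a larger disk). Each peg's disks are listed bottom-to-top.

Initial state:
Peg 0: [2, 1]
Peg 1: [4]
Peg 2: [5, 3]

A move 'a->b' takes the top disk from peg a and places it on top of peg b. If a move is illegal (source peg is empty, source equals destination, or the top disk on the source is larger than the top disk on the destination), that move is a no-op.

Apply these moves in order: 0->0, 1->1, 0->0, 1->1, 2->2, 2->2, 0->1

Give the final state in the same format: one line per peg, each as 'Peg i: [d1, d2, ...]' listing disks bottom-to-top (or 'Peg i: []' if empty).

After move 1 (0->0):
Peg 0: [2, 1]
Peg 1: [4]
Peg 2: [5, 3]

After move 2 (1->1):
Peg 0: [2, 1]
Peg 1: [4]
Peg 2: [5, 3]

After move 3 (0->0):
Peg 0: [2, 1]
Peg 1: [4]
Peg 2: [5, 3]

After move 4 (1->1):
Peg 0: [2, 1]
Peg 1: [4]
Peg 2: [5, 3]

After move 5 (2->2):
Peg 0: [2, 1]
Peg 1: [4]
Peg 2: [5, 3]

After move 6 (2->2):
Peg 0: [2, 1]
Peg 1: [4]
Peg 2: [5, 3]

After move 7 (0->1):
Peg 0: [2]
Peg 1: [4, 1]
Peg 2: [5, 3]

Answer: Peg 0: [2]
Peg 1: [4, 1]
Peg 2: [5, 3]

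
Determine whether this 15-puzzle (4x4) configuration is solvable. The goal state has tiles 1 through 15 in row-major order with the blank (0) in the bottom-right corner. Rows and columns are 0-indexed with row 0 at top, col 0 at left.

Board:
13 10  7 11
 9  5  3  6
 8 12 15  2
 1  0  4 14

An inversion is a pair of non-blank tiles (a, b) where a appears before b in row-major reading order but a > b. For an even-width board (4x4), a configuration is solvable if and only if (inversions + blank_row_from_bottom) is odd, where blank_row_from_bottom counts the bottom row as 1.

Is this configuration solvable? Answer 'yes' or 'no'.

Answer: yes

Derivation:
Inversions: 62
Blank is in row 3 (0-indexed from top), which is row 1 counting from the bottom (bottom = 1).
62 + 1 = 63, which is odd, so the puzzle is solvable.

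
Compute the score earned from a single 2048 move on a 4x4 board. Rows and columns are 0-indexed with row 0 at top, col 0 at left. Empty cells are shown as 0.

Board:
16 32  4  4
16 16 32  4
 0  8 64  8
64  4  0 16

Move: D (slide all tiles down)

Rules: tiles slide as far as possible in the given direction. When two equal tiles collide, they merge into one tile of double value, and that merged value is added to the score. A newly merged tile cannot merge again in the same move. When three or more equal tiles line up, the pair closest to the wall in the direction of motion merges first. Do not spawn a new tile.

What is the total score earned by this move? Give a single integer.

Answer: 40

Derivation:
Slide down:
col 0: [16, 16, 0, 64] -> [0, 0, 32, 64]  score +32 (running 32)
col 1: [32, 16, 8, 4] -> [32, 16, 8, 4]  score +0 (running 32)
col 2: [4, 32, 64, 0] -> [0, 4, 32, 64]  score +0 (running 32)
col 3: [4, 4, 8, 16] -> [0, 8, 8, 16]  score +8 (running 40)
Board after move:
 0 32  0  0
 0 16  4  8
32  8 32  8
64  4 64 16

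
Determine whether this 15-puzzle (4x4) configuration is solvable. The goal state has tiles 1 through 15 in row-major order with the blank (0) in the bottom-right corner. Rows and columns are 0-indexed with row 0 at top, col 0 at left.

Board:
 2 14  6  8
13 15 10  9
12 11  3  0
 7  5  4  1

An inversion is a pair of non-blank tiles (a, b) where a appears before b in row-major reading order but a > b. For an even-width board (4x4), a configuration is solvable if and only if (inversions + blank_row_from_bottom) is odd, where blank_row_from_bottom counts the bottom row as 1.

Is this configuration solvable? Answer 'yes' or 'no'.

Inversions: 69
Blank is in row 2 (0-indexed from top), which is row 2 counting from the bottom (bottom = 1).
69 + 2 = 71, which is odd, so the puzzle is solvable.

Answer: yes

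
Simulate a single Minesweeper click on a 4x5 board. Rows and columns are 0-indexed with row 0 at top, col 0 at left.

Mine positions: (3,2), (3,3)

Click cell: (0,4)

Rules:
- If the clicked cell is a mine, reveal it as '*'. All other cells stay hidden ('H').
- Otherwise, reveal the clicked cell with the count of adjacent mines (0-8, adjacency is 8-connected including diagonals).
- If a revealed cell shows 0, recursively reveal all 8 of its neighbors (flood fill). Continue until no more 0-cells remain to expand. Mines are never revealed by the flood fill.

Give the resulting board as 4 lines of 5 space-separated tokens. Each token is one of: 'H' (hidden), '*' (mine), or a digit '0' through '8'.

0 0 0 0 0
0 0 0 0 0
0 1 2 2 1
0 1 H H H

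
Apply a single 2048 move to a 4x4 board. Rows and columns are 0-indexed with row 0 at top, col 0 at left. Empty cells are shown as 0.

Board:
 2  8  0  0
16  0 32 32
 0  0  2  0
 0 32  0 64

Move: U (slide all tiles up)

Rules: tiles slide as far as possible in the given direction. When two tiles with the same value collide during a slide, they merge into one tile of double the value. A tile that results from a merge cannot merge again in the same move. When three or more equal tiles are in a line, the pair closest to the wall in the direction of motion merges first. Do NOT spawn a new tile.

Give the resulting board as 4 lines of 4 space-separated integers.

Slide up:
col 0: [2, 16, 0, 0] -> [2, 16, 0, 0]
col 1: [8, 0, 0, 32] -> [8, 32, 0, 0]
col 2: [0, 32, 2, 0] -> [32, 2, 0, 0]
col 3: [0, 32, 0, 64] -> [32, 64, 0, 0]

Answer:  2  8 32 32
16 32  2 64
 0  0  0  0
 0  0  0  0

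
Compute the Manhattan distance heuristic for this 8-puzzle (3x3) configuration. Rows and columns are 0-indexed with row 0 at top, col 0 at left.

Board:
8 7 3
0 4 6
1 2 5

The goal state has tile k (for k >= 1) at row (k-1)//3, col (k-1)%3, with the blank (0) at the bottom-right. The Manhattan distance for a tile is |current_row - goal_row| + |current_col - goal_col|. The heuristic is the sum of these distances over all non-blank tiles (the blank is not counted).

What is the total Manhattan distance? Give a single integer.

Answer: 13

Derivation:
Tile 8: (0,0)->(2,1) = 3
Tile 7: (0,1)->(2,0) = 3
Tile 3: (0,2)->(0,2) = 0
Tile 4: (1,1)->(1,0) = 1
Tile 6: (1,2)->(1,2) = 0
Tile 1: (2,0)->(0,0) = 2
Tile 2: (2,1)->(0,1) = 2
Tile 5: (2,2)->(1,1) = 2
Sum: 3 + 3 + 0 + 1 + 0 + 2 + 2 + 2 = 13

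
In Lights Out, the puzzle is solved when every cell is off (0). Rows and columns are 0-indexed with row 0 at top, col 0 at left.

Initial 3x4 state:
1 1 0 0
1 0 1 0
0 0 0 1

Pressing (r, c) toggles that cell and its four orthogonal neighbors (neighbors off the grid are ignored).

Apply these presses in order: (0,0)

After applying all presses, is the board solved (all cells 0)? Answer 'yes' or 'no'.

After press 1 at (0,0):
0 0 0 0
0 0 1 0
0 0 0 1

Lights still on: 2

Answer: no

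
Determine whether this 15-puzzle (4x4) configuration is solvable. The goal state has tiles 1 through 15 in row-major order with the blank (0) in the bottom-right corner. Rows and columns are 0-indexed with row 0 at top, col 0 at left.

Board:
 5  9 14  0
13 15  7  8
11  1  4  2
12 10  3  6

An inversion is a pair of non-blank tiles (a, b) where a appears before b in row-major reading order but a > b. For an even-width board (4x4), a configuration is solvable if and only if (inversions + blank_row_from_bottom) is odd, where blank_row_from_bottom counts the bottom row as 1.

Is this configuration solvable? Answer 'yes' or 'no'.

Answer: yes

Derivation:
Inversions: 65
Blank is in row 0 (0-indexed from top), which is row 4 counting from the bottom (bottom = 1).
65 + 4 = 69, which is odd, so the puzzle is solvable.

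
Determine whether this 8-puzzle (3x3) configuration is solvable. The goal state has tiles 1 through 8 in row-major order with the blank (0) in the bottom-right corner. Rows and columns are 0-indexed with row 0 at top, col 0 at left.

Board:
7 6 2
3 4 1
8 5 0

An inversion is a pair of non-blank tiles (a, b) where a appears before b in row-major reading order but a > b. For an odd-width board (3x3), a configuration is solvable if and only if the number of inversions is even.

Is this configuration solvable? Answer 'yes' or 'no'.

Answer: no

Derivation:
Inversions (pairs i<j in row-major order where tile[i] > tile[j] > 0): 15
15 is odd, so the puzzle is not solvable.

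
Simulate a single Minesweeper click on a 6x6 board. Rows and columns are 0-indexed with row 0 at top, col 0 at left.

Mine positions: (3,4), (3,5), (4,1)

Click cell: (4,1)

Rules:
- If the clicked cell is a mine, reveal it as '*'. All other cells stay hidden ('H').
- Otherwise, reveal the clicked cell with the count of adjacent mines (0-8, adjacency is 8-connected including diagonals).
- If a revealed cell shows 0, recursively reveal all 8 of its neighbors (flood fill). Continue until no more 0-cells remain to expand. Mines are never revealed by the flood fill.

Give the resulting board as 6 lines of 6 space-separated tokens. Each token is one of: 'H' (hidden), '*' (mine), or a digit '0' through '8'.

H H H H H H
H H H H H H
H H H H H H
H H H H H H
H * H H H H
H H H H H H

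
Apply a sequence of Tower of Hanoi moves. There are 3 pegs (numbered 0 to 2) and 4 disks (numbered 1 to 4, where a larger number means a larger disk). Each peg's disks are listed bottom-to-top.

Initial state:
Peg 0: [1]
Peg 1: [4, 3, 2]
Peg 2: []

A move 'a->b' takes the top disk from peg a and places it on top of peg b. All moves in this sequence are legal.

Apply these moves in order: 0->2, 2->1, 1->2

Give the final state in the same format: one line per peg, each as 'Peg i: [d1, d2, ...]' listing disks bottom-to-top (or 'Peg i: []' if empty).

After move 1 (0->2):
Peg 0: []
Peg 1: [4, 3, 2]
Peg 2: [1]

After move 2 (2->1):
Peg 0: []
Peg 1: [4, 3, 2, 1]
Peg 2: []

After move 3 (1->2):
Peg 0: []
Peg 1: [4, 3, 2]
Peg 2: [1]

Answer: Peg 0: []
Peg 1: [4, 3, 2]
Peg 2: [1]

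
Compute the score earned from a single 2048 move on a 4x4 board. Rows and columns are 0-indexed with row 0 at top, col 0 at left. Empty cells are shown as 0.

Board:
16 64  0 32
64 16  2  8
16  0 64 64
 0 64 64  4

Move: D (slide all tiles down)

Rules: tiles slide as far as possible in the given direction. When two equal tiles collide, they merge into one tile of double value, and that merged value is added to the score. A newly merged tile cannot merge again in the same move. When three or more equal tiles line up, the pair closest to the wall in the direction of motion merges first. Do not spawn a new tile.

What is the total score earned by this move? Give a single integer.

Slide down:
col 0: [16, 64, 16, 0] -> [0, 16, 64, 16]  score +0 (running 0)
col 1: [64, 16, 0, 64] -> [0, 64, 16, 64]  score +0 (running 0)
col 2: [0, 2, 64, 64] -> [0, 0, 2, 128]  score +128 (running 128)
col 3: [32, 8, 64, 4] -> [32, 8, 64, 4]  score +0 (running 128)
Board after move:
  0   0   0  32
 16  64   0   8
 64  16   2  64
 16  64 128   4

Answer: 128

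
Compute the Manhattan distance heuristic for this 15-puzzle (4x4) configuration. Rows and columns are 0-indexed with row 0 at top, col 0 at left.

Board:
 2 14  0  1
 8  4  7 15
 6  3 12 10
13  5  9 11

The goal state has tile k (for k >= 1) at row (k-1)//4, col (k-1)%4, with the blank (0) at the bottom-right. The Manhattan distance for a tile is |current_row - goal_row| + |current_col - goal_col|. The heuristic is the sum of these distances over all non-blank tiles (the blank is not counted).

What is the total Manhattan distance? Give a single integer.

Tile 2: at (0,0), goal (0,1), distance |0-0|+|0-1| = 1
Tile 14: at (0,1), goal (3,1), distance |0-3|+|1-1| = 3
Tile 1: at (0,3), goal (0,0), distance |0-0|+|3-0| = 3
Tile 8: at (1,0), goal (1,3), distance |1-1|+|0-3| = 3
Tile 4: at (1,1), goal (0,3), distance |1-0|+|1-3| = 3
Tile 7: at (1,2), goal (1,2), distance |1-1|+|2-2| = 0
Tile 15: at (1,3), goal (3,2), distance |1-3|+|3-2| = 3
Tile 6: at (2,0), goal (1,1), distance |2-1|+|0-1| = 2
Tile 3: at (2,1), goal (0,2), distance |2-0|+|1-2| = 3
Tile 12: at (2,2), goal (2,3), distance |2-2|+|2-3| = 1
Tile 10: at (2,3), goal (2,1), distance |2-2|+|3-1| = 2
Tile 13: at (3,0), goal (3,0), distance |3-3|+|0-0| = 0
Tile 5: at (3,1), goal (1,0), distance |3-1|+|1-0| = 3
Tile 9: at (3,2), goal (2,0), distance |3-2|+|2-0| = 3
Tile 11: at (3,3), goal (2,2), distance |3-2|+|3-2| = 2
Sum: 1 + 3 + 3 + 3 + 3 + 0 + 3 + 2 + 3 + 1 + 2 + 0 + 3 + 3 + 2 = 32

Answer: 32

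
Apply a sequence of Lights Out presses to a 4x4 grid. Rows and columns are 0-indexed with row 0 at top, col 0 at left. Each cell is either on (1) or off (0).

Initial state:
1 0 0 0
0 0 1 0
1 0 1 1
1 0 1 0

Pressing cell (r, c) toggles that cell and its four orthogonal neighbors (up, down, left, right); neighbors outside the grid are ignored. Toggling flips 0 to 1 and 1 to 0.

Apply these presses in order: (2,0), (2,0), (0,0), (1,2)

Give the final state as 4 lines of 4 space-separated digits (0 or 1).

Answer: 0 1 1 0
1 1 0 1
1 0 0 1
1 0 1 0

Derivation:
After press 1 at (2,0):
1 0 0 0
1 0 1 0
0 1 1 1
0 0 1 0

After press 2 at (2,0):
1 0 0 0
0 0 1 0
1 0 1 1
1 0 1 0

After press 3 at (0,0):
0 1 0 0
1 0 1 0
1 0 1 1
1 0 1 0

After press 4 at (1,2):
0 1 1 0
1 1 0 1
1 0 0 1
1 0 1 0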